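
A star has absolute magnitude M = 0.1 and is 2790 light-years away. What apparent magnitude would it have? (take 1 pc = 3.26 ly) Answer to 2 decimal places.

m ≈ 9.76

d = 2790 ly / 3.26 = 855.8 pc
m = M + 5 log₁₀ d − 5 = 0.1 + 5·2.9324 − 5 = 9.762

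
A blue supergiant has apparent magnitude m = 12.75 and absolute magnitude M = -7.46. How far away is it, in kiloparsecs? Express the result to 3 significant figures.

d ≈ 110 kpc

Distance modulus: m − M = 12.75 − (-7.46) = 20.210
m − M = 5 log₁₀ d − 5
log₁₀ d = (m − M)/5 + 1 = 5.0420
d = 10^5.0420 = 110200 pc
= 110.2 kpc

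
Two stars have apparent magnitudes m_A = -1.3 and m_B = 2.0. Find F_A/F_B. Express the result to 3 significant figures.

Δm = -1.3 − (2.0) = -3.3
Flux ratio = 10^(−0.4 Δm) = 10^(−0.4 × -3.3) = 10^1.320 = 20.89

F_A/F_B ≈ 20.9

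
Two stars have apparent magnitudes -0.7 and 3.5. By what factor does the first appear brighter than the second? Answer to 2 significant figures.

48

Δm = -0.7 − (3.5) = -4.2
Flux ratio = 10^(−0.4 Δm) = 10^(−0.4 × -4.2) = 10^1.680 = 47.86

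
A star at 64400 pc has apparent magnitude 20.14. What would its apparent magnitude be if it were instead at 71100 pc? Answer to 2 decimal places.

Flux ∝ 1/d², so Δm = 5 log₁₀(d₂/d₁) = 5 log₁₀(71100/64400) = 0.215
m₂ = m₁ + Δm = 20.14 + (0.215) = 20.355

m ≈ 20.35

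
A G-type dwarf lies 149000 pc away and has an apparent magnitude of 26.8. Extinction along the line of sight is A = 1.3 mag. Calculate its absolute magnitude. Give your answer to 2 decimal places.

5 log₁₀(d/10 pc) = 5 log₁₀(149000) − 5 = 20.866
M = m − 5 log₁₀(d/10) − A = 26.8 − 20.866 − 1.3 = 4.634

M ≈ 4.63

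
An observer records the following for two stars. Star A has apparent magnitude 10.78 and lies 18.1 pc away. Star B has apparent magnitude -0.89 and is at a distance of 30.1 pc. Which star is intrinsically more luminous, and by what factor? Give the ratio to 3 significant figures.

Star A: M = m − 5 log₁₀ d + 5 = 10.78 − 5·1.2577 + 5 = 9.492
Star B: M = m − 5 log₁₀ d + 5 = -0.89 − 5·1.4786 + 5 = -3.283
ΔM = M_A − M_B = 9.492 − (-3.283) = 12.774; smaller M is more luminous → Star B.
L ratio = 10^(0.4 |ΔM|) = 10^5.110 = 128800

Star B is more luminous, by a factor of 129000.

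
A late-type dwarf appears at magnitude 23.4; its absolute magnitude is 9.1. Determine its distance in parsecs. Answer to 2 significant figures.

μ = m − M = 14.300
m − M = 5 log₁₀ d − 5
log₁₀ d = (m − M)/5 + 1 = 3.8600
d = 10^3.8600 = 7244 pc

d ≈ 7200 pc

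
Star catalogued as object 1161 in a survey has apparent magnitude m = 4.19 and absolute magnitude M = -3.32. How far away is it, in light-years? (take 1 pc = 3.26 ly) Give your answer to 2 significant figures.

d ≈ 1000 ly

Distance modulus: m − M = 4.19 − (-3.32) = 7.510
m − M = 5 log₁₀ d − 5
log₁₀ d = (m − M)/5 + 1 = 2.5020
d = 10^2.5020 = 317.7 pc
= 1036 ly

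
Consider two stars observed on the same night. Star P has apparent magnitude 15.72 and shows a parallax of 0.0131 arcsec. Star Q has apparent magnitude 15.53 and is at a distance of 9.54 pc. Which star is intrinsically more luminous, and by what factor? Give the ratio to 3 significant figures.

Star P is more luminous, by a factor of 53.7.

Star P: d = 1/p = 1/0.0131″ = 76.34 pc
Star P: M = m − 5 log₁₀ d + 5 = 15.72 − 5·1.8827 + 5 = 11.306
Star Q: M = m − 5 log₁₀ d + 5 = 15.53 − 5·0.9795 + 5 = 15.632
ΔM = M_P − M_Q = 11.306 − (15.632) = -4.326; smaller M is more luminous → Star P.
L ratio = 10^(0.4 |ΔM|) = 10^1.730 = 53.75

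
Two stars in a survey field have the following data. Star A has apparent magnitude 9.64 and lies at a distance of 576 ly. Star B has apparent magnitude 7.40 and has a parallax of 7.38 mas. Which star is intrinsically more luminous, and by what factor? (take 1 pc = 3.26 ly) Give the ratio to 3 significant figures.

Star B is more luminous, by a factor of 4.63.

Star A: d = 576 ly / 3.26 = 176.7 pc
Star A: M = m − 5 log₁₀ d + 5 = 9.64 − 5·2.2472 + 5 = 3.404
Star B: p = 7.38 mas = 7.38×10^-3″ → d = 1/p = 135.5 pc
Star B: M = m − 5 log₁₀ d + 5 = 7.40 − 5·2.1319 + 5 = 1.740
ΔM = M_A − M_B = 3.404 − (1.740) = 1.664; smaller M is more luminous → Star B.
L ratio = 10^(0.4 |ΔM|) = 10^0.665 = 4.629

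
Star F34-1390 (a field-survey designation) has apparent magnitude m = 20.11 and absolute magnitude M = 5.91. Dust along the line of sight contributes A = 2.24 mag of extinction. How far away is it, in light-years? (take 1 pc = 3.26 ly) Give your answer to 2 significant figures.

d ≈ 8000 ly

m − M = 5 log₁₀(d/10 pc) + A  ⇒  20.11 − (5.91) − 2.24 = 5 log₁₀(d/10)
11.960 = 5 log₁₀(d/10)
log₁₀ d = (m − M − A)/5 + 1 = 3.3920
d = 10^3.3920 = 2466 pc
= 8039 ly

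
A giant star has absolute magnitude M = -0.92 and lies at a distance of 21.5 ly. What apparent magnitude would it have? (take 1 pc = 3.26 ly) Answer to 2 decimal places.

d = 21.5 ly / 3.26 = 6.595 pc
m = M + 5 log₁₀ d − 5 = -0.92 + 5·0.8192 − 5 = -1.824

m ≈ -1.82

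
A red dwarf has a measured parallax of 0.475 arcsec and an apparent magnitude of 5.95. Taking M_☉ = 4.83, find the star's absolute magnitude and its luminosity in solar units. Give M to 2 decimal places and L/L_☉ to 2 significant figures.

M ≈ 9.33; L/L_☉ ≈ 0.016

d = 1/p = 1/0.475″ = 2.105 pc
M = m − 5 log₁₀ d + 5 = 5.95 − 5·0.3233 + 5 = 9.333
M − M_☉ = 9.333 − 4.83 = 4.503
L/L_☉ = 10^(−0.4 × 4.503) = 0.01580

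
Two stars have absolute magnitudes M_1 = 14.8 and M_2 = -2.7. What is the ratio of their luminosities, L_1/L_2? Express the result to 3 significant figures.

L_1/L_2 ≈ 1.00×10^-7

ΔM = M_1 − M_2 = 17.5
L_1/L_2 = 10^(−0.4 ΔM) = 10^-7.000 = 1.000×10^-7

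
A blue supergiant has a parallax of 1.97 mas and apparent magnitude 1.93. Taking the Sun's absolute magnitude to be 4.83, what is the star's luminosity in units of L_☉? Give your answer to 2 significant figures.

L/L_☉ ≈ 37000

d = 1/p = 1000/1.97 mas = 507.6 pc
M = m − 5 log₁₀ d + 5 = 1.93 − 5·2.7055 + 5 = -6.598
M − M_☉ = -6.598 − 4.83 = -11.428
L/L_☉ = 10^(−0.4 × -11.428) = 37240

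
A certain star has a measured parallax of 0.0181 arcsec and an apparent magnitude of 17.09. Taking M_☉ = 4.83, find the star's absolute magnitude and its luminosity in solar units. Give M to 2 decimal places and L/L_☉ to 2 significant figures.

M ≈ 13.38; L/L_☉ ≈ 3.8×10^-4

d = 1/p = 1/0.0181″ = 55.25 pc
M = m − 5 log₁₀ d + 5 = 17.09 − 5·1.7423 + 5 = 13.378
M − M_☉ = 13.378 − 4.83 = 8.548
L/L_☉ = 10^(−0.4 × 8.548) = 3.808×10^-4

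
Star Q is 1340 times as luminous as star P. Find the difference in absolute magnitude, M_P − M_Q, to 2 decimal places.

M_P − M_Q ≈ 7.82

Pogson: ΔM = −2.5 log₁₀(ratio) = −2.5 log₁₀(1340) = −2.5 × 3.1271 = -7.818
Star Q is brighter so has the smaller magnitude: M_P − M_Q is positive.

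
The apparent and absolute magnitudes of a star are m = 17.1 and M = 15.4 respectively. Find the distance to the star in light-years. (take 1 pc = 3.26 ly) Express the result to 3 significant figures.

d ≈ 71.3 ly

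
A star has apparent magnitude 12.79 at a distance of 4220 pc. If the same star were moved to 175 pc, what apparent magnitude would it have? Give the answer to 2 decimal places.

m ≈ 5.88

Flux ∝ 1/d², so Δm = 5 log₁₀(d₂/d₁) = 5 log₁₀(175/4220) = -6.911
m₂ = m₁ + Δm = 12.79 + (-6.911) = 5.879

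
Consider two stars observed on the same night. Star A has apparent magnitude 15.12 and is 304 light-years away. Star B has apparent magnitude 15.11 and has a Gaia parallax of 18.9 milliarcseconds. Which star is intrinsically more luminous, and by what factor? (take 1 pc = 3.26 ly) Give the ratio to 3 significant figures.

Star A is more luminous, by a factor of 3.08.

Star A: d = 304 ly / 3.26 = 93.25 pc
Star A: M = m − 5 log₁₀ d + 5 = 15.12 − 5·1.9697 + 5 = 10.272
Star B: p = 18.9 mas = 0.0189″ → d = 1/p = 52.91 pc
Star B: M = m − 5 log₁₀ d + 5 = 15.11 − 5·1.7235 + 5 = 11.492
ΔM = M_A − M_B = 10.272 − (11.492) = -1.221; smaller M is more luminous → Star A.
L ratio = 10^(0.4 |ΔM|) = 10^0.488 = 3.078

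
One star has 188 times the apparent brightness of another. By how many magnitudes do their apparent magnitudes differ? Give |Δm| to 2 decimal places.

Pogson: Δm = −2.5 log₁₀(ratio) = −2.5 log₁₀(188) = −2.5 × 2.2742 = -5.685

|Δm| ≈ 5.69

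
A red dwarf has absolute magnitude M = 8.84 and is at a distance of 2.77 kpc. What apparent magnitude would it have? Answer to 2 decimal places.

d = 2.77 kpc = 2770 pc
m = M + 5 log₁₀ d − 5 = 8.84 + 5·3.4425 − 5 = 21.052

m ≈ 21.05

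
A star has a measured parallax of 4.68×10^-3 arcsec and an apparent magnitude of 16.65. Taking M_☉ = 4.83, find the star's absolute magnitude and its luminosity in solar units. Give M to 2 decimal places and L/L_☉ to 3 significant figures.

M ≈ 10.00; L/L_☉ ≈ 8.54×10^-3

d = 1/p = 1/4.68×10^-3″ = 213.7 pc
M = m − 5 log₁₀ d + 5 = 16.65 − 5·2.3298 + 5 = 10.001
M − M_☉ = 10.001 − 4.83 = 5.171
L/L_☉ = 10^(−0.4 × 5.171) = 8.541×10^-3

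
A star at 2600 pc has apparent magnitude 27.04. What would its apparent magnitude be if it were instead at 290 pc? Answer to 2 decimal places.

Flux ∝ 1/d², so Δm = 5 log₁₀(d₂/d₁) = 5 log₁₀(290/2600) = -4.763
m₂ = m₁ + Δm = 27.04 + (-4.763) = 22.277

m ≈ 22.28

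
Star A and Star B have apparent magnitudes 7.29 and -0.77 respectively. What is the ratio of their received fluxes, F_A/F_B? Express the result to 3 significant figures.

Magnitude difference = 8.06
Flux ratio = 10^(−0.4 Δm) = 10^(−0.4 × 8.06) = 10^-3.224 = 5.970×10^-4

F_A/F_B ≈ 5.97×10^-4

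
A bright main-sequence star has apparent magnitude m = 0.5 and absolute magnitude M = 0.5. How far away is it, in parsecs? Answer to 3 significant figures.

μ = m − M = 0.000
m − M = 5 log₁₀ d − 5
log₁₀ d = (m − M)/5 + 1 = 1.0000
d = 10^1.0000 = 10.00 pc

d ≈ 10.0 pc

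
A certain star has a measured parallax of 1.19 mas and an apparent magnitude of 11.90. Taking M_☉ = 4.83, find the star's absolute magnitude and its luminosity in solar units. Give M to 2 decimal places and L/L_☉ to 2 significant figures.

d = 1/p = 1000/1.19 mas = 840.3 pc
M = m − 5 log₁₀ d + 5 = 11.90 − 5·2.9245 + 5 = 2.278
M − M_☉ = 2.278 − 4.83 = -2.552
L/L_☉ = 10^(−0.4 × -2.552) = 10.49

M ≈ 2.28; L/L_☉ ≈ 10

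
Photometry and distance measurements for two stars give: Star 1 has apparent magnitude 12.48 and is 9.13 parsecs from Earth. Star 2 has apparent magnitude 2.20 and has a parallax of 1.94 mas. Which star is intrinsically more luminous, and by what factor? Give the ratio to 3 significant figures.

Star 2 is more luminous, by a factor of 4.13×10^7.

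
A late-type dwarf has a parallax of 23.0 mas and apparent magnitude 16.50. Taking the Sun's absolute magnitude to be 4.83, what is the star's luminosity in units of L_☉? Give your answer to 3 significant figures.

L/L_☉ ≈ 4.06×10^-4

d = 1/p = 1000/23.0 mas = 43.48 pc
M = m − 5 log₁₀ d + 5 = 16.50 − 5·1.6383 + 5 = 13.309
M − M_☉ = 13.309 − 4.83 = 8.479
L/L_☉ = 10^(−0.4 × 8.479) = 4.060×10^-4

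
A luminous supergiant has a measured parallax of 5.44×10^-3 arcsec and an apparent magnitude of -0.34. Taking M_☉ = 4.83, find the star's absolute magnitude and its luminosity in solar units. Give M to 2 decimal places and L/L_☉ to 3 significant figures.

M ≈ -6.66; L/L_☉ ≈ 39500

d = 1/p = 1/5.44×10^-3″ = 183.8 pc
M = m − 5 log₁₀ d + 5 = -0.34 − 5·2.2644 + 5 = -6.662
M − M_☉ = -6.662 − 4.83 = -11.492
L/L_☉ = 10^(−0.4 × -11.492) = 39520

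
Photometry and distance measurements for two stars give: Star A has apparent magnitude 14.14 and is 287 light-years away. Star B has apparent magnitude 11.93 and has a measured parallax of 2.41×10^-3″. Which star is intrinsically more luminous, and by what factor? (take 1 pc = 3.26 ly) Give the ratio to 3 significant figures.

Star B is more luminous, by a factor of 170.

Star A: d = 287 ly / 3.26 = 88.04 pc
Star A: M = m − 5 log₁₀ d + 5 = 14.14 − 5·1.9447 + 5 = 9.417
Star B: d = 1/p = 1/2.41×10^-3″ = 414.9 pc
Star B: M = m − 5 log₁₀ d + 5 = 11.93 − 5·2.6180 + 5 = 3.840
ΔM = M_A − M_B = 9.417 − (3.840) = 5.577; smaller M is more luminous → Star B.
L ratio = 10^(0.4 |ΔM|) = 10^2.231 = 170.1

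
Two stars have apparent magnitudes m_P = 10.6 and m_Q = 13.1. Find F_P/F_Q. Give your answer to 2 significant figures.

Magnitude difference = -2.5
Flux ratio = 10^(−0.4 Δm) = 10^(−0.4 × -2.5) = 10^1.000 = 10.00

F_P/F_Q ≈ 10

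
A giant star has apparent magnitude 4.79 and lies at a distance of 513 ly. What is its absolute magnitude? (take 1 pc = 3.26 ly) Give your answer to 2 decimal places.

d = 513 ly / 3.26 = 157.4 pc
5 log₁₀(d/10 pc) = 5 log₁₀(157.4) − 5 = 5.984
M = m − 5 log₁₀(d/10) = 4.79 − 5.984 = -1.194

M ≈ -1.19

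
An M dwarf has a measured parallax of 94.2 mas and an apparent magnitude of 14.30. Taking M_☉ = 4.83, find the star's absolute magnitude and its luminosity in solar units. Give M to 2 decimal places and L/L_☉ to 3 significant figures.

M ≈ 14.17; L/L_☉ ≈ 1.84×10^-4

d = 1/p = 1000/94.2 mas = 10.62 pc
M = m − 5 log₁₀ d + 5 = 14.30 − 5·1.0259 + 5 = 14.170
M − M_☉ = 14.170 − 4.83 = 9.340
L/L_☉ = 10^(−0.4 × 9.340) = 1.836×10^-4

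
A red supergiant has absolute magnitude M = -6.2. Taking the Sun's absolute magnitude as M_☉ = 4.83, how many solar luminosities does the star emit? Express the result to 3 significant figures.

M − M_☉ = -6.2 − 4.83 = -11.030
L/L_☉ = 10^(−0.4 (M − M_☉)) = 10^4.412 = 25820

L/L_☉ ≈ 25800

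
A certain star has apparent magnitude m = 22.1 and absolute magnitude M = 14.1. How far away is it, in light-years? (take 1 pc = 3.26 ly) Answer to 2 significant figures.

μ = m − M = 8.000
m − M = 5 log₁₀ d − 5
log₁₀ d = (m − M)/5 + 1 = 2.6000
d = 10^2.6000 = 398.1 pc
= 1298 ly

d ≈ 1300 ly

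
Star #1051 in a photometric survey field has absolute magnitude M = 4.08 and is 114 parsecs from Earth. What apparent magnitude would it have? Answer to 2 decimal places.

m ≈ 9.36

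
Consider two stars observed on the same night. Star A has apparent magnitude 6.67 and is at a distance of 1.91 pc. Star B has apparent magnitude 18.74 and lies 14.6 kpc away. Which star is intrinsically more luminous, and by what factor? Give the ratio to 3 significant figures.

Star A: M = m − 5 log₁₀ d + 5 = 6.67 − 5·0.2810 + 5 = 10.265
Star B: d = 14.6 kpc = 14600 pc
Star B: M = m − 5 log₁₀ d + 5 = 18.74 − 5·4.1644 + 5 = 2.918
ΔM = M_A − M_B = 10.265 − (2.918) = 7.347; smaller M is more luminous → Star B.
L ratio = 10^(0.4 |ΔM|) = 10^2.939 = 868.2

Star B is more luminous, by a factor of 868.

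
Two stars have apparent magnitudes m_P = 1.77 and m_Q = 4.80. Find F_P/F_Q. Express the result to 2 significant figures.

F_P/F_Q ≈ 16

Magnitude difference = -3.03
Flux ratio = 10^(−0.4 Δm) = 10^(−0.4 × -3.03) = 10^1.212 = 16.29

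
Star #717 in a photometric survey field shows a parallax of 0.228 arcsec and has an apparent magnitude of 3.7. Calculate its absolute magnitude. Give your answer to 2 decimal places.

d = 1/p = 1/0.228″ = 4.386 pc
5 log₁₀(d/10 pc) = 5 log₁₀(4.386) − 5 = -1.790
M = m − 5 log₁₀(d/10) = 3.7 + 1.790 = 5.490

M ≈ 5.49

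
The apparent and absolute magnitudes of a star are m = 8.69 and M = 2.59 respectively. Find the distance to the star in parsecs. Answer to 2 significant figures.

d ≈ 170 pc

μ = m − M = 6.100
m − M = 5 log₁₀ d − 5
log₁₀ d = (m − M)/5 + 1 = 2.2200
d = 10^2.2200 = 166.0 pc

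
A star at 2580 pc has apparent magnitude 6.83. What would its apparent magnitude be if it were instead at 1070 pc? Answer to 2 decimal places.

Flux ∝ 1/d², so Δm = 5 log₁₀(d₂/d₁) = 5 log₁₀(1070/2580) = -1.911
m₂ = m₁ + Δm = 6.83 + (-1.911) = 4.919

m ≈ 4.92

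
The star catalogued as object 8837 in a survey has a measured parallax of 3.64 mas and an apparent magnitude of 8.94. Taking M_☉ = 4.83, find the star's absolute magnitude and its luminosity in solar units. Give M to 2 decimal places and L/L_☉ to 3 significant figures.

M ≈ 1.75; L/L_☉ ≈ 17.1

d = 1/p = 1000/3.64 mas = 274.7 pc
M = m − 5 log₁₀ d + 5 = 8.94 − 5·2.4389 + 5 = 1.746
M − M_☉ = 1.746 − 4.83 = -3.084
L/L_☉ = 10^(−0.4 × -3.084) = 17.13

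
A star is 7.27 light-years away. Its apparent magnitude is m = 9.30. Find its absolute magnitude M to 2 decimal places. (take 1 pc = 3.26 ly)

M ≈ 12.56

d = 7.27 ly / 3.26 = 2.230 pc
5 log₁₀(d/10 pc) = 5 log₁₀(2.230) − 5 = -3.258
M = m − 5 log₁₀(d/10) = 9.30 + 3.258 = 12.558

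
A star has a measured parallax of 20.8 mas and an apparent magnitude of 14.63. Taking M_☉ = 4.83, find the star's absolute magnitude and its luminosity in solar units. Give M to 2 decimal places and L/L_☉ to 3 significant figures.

d = 1/p = 1000/20.8 mas = 48.08 pc
M = m − 5 log₁₀ d + 5 = 14.63 − 5·1.6819 + 5 = 11.220
M − M_☉ = 11.220 − 4.83 = 6.390
L/L_☉ = 10^(−0.4 × 6.390) = 2.779×10^-3

M ≈ 11.22; L/L_☉ ≈ 2.78×10^-3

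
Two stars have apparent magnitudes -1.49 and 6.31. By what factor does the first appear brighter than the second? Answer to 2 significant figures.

1300

Magnitude difference = -7.80
Flux ratio = 10^(−0.4 Δm) = 10^(−0.4 × -7.80) = 10^3.120 = 1318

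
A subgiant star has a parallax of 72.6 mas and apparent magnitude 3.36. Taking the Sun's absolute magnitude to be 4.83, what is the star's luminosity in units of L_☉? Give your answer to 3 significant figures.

d = 1/p = 1000/72.6 mas = 13.77 pc
M = m − 5 log₁₀ d + 5 = 3.36 − 5·1.1391 + 5 = 2.665
M − M_☉ = 2.665 − 4.83 = -2.165
L/L_☉ = 10^(−0.4 × -2.165) = 7.347

L/L_☉ ≈ 7.35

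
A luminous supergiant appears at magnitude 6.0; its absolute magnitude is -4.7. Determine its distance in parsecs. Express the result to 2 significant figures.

d ≈ 1400 pc

Distance modulus: m − M = 6.0 − (-4.7) = 10.700
m − M = 5 log₁₀ d − 5
log₁₀ d = (m − M)/5 + 1 = 3.1400
d = 10^3.1400 = 1380 pc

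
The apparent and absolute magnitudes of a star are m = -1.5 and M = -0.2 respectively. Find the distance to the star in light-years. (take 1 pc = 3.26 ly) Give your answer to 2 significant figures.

μ = m − M = -1.300
m − M = 5 log₁₀ d − 5
log₁₀ d = (m − M)/5 + 1 = 0.7400
d = 10^0.7400 = 5.495 pc
= 17.92 ly

d ≈ 18 ly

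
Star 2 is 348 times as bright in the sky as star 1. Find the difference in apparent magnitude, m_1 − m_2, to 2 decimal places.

m_1 − m_2 ≈ 6.35

Pogson: Δm = −2.5 log₁₀(ratio) = −2.5 log₁₀(348) = −2.5 × 2.5416 = -6.354
Star 2 is brighter so has the smaller magnitude: m_1 − m_2 is positive.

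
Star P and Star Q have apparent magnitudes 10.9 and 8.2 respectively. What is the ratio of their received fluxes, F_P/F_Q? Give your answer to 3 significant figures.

F_P/F_Q ≈ 0.0832

Δm = 10.9 − (8.2) = 2.7
Flux ratio = 10^(−0.4 Δm) = 10^(−0.4 × 2.7) = 10^-1.080 = 0.08318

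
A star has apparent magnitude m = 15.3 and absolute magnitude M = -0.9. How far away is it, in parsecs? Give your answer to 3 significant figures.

Distance modulus: m − M = 15.3 − (-0.9) = 16.200
m − M = 5 log₁₀ d − 5
log₁₀ d = (m − M)/5 + 1 = 4.2400
d = 10^4.2400 = 17380 pc

d ≈ 17400 pc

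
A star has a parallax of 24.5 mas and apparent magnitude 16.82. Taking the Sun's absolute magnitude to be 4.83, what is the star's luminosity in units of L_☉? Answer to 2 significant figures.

d = 1/p = 1000/24.5 mas = 40.82 pc
M = m − 5 log₁₀ d + 5 = 16.82 − 5·1.6108 + 5 = 13.766
M − M_☉ = 13.766 − 4.83 = 8.936
L/L_☉ = 10^(−0.4 × 8.936) = 2.665×10^-4

L/L_☉ ≈ 2.7×10^-4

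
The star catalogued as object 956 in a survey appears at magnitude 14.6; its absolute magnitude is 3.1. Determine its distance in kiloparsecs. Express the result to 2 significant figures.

Distance modulus: m − M = 14.6 − (3.1) = 11.500
m − M = 5 log₁₀ d − 5
log₁₀ d = (m − M)/5 + 1 = 3.3000
d = 10^3.3000 = 1995 pc
= 1.995 kpc

d ≈ 2.0 kpc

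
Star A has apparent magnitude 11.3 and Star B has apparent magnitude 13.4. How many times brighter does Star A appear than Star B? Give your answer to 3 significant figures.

6.92

Δm = 11.3 − (13.4) = -2.1
Flux ratio = 10^(−0.4 Δm) = 10^(−0.4 × -2.1) = 10^0.840 = 6.918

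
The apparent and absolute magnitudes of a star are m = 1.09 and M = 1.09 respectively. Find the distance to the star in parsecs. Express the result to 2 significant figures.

d ≈ 10 pc

Distance modulus: m − M = 1.09 − (1.09) = 0.000
m − M = 5 log₁₀ d − 5
log₁₀ d = (m − M)/5 + 1 = 1.0000
d = 10^1.0000 = 10.00 pc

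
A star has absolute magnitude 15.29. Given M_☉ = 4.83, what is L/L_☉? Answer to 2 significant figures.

L/L_☉ ≈ 6.5×10^-5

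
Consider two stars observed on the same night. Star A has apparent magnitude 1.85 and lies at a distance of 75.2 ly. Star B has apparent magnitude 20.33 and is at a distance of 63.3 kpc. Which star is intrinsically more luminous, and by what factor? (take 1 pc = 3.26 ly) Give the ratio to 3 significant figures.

Star A is more luminous, by a factor of 3.27.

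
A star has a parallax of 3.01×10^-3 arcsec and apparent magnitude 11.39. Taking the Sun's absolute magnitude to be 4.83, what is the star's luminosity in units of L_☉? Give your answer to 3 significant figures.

d = 1/p = 1/3.01×10^-3″ = 332.2 pc
M = m − 5 log₁₀ d + 5 = 11.39 − 5·2.5214 + 5 = 3.783
M − M_☉ = 3.783 − 4.83 = -1.047
L/L_☉ = 10^(−0.4 × -1.047) = 2.623

L/L_☉ ≈ 2.62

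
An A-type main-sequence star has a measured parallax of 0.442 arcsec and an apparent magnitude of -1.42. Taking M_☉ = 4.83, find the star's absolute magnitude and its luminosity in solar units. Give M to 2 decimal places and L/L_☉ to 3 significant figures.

d = 1/p = 1/0.442″ = 2.262 pc
M = m − 5 log₁₀ d + 5 = -1.42 − 5·0.3546 + 5 = 1.807
M − M_☉ = 1.807 − 4.83 = -3.023
L/L_☉ = 10^(−0.4 × -3.023) = 16.19

M ≈ 1.81; L/L_☉ ≈ 16.2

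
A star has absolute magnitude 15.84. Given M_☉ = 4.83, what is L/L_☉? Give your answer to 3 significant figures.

M − M_☉ = 15.84 − 4.83 = 11.010
L/L_☉ = 10^(−0.4 (M − M_☉)) = 10^-4.404 = 3.945×10^-5

L/L_☉ ≈ 3.94×10^-5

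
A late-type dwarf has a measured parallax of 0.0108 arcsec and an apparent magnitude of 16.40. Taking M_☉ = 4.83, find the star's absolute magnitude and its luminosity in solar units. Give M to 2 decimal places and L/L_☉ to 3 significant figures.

M ≈ 11.57; L/L_☉ ≈ 2.02×10^-3

d = 1/p = 1/0.0108″ = 92.59 pc
M = m − 5 log₁₀ d + 5 = 16.40 − 5·1.9666 + 5 = 11.567
M − M_☉ = 11.567 − 4.83 = 6.737
L/L_☉ = 10^(−0.4 × 6.737) = 2.019×10^-3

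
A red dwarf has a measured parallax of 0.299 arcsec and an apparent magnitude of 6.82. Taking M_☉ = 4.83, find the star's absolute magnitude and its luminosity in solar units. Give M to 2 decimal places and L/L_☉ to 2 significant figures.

M ≈ 9.20; L/L_☉ ≈ 0.018

d = 1/p = 1/0.299″ = 3.344 pc
M = m − 5 log₁₀ d + 5 = 6.82 − 5·0.5243 + 5 = 9.198
M − M_☉ = 9.198 − 4.83 = 4.368
L/L_☉ = 10^(−0.4 × 4.368) = 0.01789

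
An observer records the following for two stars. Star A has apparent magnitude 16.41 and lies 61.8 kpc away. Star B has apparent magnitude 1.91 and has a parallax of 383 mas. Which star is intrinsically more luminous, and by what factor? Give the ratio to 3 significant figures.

Star A is more luminous, by a factor of 888.

Star A: d = 61.8 kpc = 61800 pc
Star A: M = m − 5 log₁₀ d + 5 = 16.41 − 5·4.7910 + 5 = -2.545
Star B: p = 383 mas = 0.383″ → d = 1/p = 2.611 pc
Star B: M = m − 5 log₁₀ d + 5 = 1.91 − 5·0.4168 + 5 = 4.826
ΔM = M_A − M_B = -2.545 − (4.826) = -7.371; smaller M is more luminous → Star A.
L ratio = 10^(0.4 |ΔM|) = 10^2.948 = 887.9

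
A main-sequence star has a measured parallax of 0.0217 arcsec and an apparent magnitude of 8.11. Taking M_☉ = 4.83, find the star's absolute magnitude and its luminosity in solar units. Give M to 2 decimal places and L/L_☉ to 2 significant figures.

M ≈ 4.79; L/L_☉ ≈ 1.0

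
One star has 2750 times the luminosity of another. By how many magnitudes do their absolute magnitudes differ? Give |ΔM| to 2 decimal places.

|ΔM| ≈ 8.60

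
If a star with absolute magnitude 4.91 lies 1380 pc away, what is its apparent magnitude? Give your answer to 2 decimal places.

m = M + 5 log₁₀ d − 5 = 4.91 + 5·3.1399 − 5 = 15.609

m ≈ 15.61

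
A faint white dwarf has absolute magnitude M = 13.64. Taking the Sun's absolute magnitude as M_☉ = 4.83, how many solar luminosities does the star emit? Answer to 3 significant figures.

L/L_☉ ≈ 2.99×10^-4

M − M_☉ = 13.64 − 4.83 = 8.810
L/L_☉ = 10^(−0.4 (M − M_☉)) = 10^-3.524 = 2.992×10^-4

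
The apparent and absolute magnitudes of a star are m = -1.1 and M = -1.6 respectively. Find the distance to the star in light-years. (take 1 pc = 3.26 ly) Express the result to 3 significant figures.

d ≈ 41.0 ly

Distance modulus: m − M = -1.1 − (-1.6) = 0.500
m − M = 5 log₁₀ d − 5
log₁₀ d = (m − M)/5 + 1 = 1.1000
d = 10^1.1000 = 12.59 pc
= 41.04 ly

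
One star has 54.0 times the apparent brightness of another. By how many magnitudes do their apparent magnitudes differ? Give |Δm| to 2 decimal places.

Pogson: Δm = −2.5 log₁₀(ratio) = −2.5 log₁₀(54.0) = −2.5 × 1.7324 = -4.331

|Δm| ≈ 4.33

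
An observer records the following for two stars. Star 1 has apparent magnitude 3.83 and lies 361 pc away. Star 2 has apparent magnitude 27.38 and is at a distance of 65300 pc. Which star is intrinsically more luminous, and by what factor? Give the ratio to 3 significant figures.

Star 1 is more luminous, by a factor of 80400.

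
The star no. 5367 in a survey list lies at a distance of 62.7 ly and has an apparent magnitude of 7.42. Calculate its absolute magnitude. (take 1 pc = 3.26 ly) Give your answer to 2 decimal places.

M ≈ 6.00

d = 62.7 ly / 3.26 = 19.23 pc
5 log₁₀(d/10 pc) = 5 log₁₀(19.23) − 5 = 1.420
M = m − 5 log₁₀(d/10) = 7.42 − 1.420 = 6.000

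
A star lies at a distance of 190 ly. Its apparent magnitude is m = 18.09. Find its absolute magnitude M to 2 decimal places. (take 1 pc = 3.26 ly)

M ≈ 14.26

d = 190 ly / 3.26 = 58.28 pc
5 log₁₀(d/10 pc) = 5 log₁₀(58.28) − 5 = 3.828
M = m − 5 log₁₀(d/10) = 18.09 − 3.828 = 14.262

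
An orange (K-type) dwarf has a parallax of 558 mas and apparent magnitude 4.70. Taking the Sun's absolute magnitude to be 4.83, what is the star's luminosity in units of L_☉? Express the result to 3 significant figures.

d = 1/p = 1000/558 mas = 1.792 pc
M = m − 5 log₁₀ d + 5 = 4.70 − 5·0.2534 + 5 = 8.433
M − M_☉ = 8.433 − 4.83 = 3.603
L/L_☉ = 10^(−0.4 × 3.603) = 0.03620

L/L_☉ ≈ 0.0362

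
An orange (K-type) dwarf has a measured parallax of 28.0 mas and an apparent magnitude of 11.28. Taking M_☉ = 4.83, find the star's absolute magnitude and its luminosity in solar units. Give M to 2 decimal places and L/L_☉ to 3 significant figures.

d = 1/p = 1000/28.0 mas = 35.71 pc
M = m − 5 log₁₀ d + 5 = 11.28 − 5·1.5528 + 5 = 8.516
M − M_☉ = 8.516 − 4.83 = 3.686
L/L_☉ = 10^(−0.4 × 3.686) = 0.03355

M ≈ 8.52; L/L_☉ ≈ 0.0335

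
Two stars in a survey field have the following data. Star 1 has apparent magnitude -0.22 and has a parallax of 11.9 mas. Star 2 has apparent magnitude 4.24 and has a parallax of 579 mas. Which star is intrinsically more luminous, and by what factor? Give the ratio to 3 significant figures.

Star 1: p = 11.9 mas = 0.0119″ → d = 1/p = 84.03 pc
Star 1: M = m − 5 log₁₀ d + 5 = -0.22 − 5·1.9245 + 5 = -4.842
Star 2: p = 579 mas = 0.579″ → d = 1/p = 1.727 pc
Star 2: M = m − 5 log₁₀ d + 5 = 4.24 − 5·0.2373 + 5 = 8.053
ΔM = M_1 − M_2 = -4.842 − (8.053) = -12.896; smaller M is more luminous → Star 1.
L ratio = 10^(0.4 |ΔM|) = 10^5.158 = 144000

Star 1 is more luminous, by a factor of 144000.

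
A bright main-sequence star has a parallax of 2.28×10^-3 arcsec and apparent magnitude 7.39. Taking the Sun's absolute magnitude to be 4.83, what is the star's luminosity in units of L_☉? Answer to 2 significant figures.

d = 1/p = 1/2.28×10^-3″ = 438.6 pc
M = m − 5 log₁₀ d + 5 = 7.39 − 5·2.6421 + 5 = -0.820
M − M_☉ = -0.820 − 4.83 = -5.650
L/L_☉ = 10^(−0.4 × -5.650) = 182.0

L/L_☉ ≈ 180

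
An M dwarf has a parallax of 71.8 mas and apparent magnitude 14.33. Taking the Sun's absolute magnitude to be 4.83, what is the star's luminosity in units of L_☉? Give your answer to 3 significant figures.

d = 1/p = 1000/71.8 mas = 13.93 pc
M = m − 5 log₁₀ d + 5 = 14.33 − 5·1.1439 + 5 = 13.611
M − M_☉ = 13.611 − 4.83 = 8.781
L/L_☉ = 10^(−0.4 × 8.781) = 3.074×10^-4

L/L_☉ ≈ 3.07×10^-4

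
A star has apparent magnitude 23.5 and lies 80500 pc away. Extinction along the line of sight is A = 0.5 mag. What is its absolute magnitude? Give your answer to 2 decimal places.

M ≈ 3.47

5 log₁₀(d/10 pc) = 5 log₁₀(80500) − 5 = 19.529
M = m − 5 log₁₀(d/10) − A = 23.5 − 19.529 − 0.5 = 3.471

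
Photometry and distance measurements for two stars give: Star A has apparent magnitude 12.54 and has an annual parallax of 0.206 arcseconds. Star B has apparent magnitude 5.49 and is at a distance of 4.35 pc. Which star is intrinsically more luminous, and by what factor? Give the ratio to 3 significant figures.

Star A: d = 1/p = 1/0.206″ = 4.854 pc
Star A: M = m − 5 log₁₀ d + 5 = 12.54 − 5·0.6861 + 5 = 14.109
Star B: M = m − 5 log₁₀ d + 5 = 5.49 − 5·0.6385 + 5 = 7.298
ΔM = M_A − M_B = 14.109 − (7.298) = 6.812; smaller M is more luminous → Star B.
L ratio = 10^(0.4 |ΔM|) = 10^2.725 = 530.5

Star B is more luminous, by a factor of 531.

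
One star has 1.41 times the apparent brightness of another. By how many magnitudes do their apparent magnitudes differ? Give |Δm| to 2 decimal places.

|Δm| ≈ 0.37

Pogson: Δm = −2.5 log₁₀(ratio) = −2.5 log₁₀(1.41) = −2.5 × 0.1492 = -0.373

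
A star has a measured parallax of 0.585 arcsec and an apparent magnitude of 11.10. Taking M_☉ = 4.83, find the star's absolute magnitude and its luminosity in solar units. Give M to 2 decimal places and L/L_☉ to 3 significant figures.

d = 1/p = 1/0.585″ = 1.709 pc
M = m − 5 log₁₀ d + 5 = 11.10 − 5·0.2328 + 5 = 14.936
M − M_☉ = 14.936 − 4.83 = 10.106
L/L_☉ = 10^(−0.4 × 10.106) = 9.072×10^-5

M ≈ 14.94; L/L_☉ ≈ 9.07×10^-5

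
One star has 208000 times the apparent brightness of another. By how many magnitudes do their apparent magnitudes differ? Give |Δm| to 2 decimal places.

|Δm| ≈ 13.30

Pogson: Δm = −2.5 log₁₀(ratio) = −2.5 log₁₀(208000) = −2.5 × 5.3181 = -13.295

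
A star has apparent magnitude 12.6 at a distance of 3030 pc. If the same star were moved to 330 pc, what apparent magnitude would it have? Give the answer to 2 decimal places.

m ≈ 7.79

Flux ∝ 1/d², so Δm = 5 log₁₀(d₂/d₁) = 5 log₁₀(330/3030) = -4.815
m₂ = m₁ + Δm = 12.6 + (-4.815) = 7.785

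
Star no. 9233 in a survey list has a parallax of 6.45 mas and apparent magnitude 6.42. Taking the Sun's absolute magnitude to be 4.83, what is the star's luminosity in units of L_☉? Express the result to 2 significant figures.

d = 1/p = 1000/6.45 mas = 155.0 pc
M = m − 5 log₁₀ d + 5 = 6.42 − 5·2.1904 + 5 = 0.468
M − M_☉ = 0.468 − 4.83 = -4.362
L/L_☉ = 10^(−0.4 × -4.362) = 55.58

L/L_☉ ≈ 56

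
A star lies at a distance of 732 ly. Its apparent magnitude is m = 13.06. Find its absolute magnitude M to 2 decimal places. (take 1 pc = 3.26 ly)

M ≈ 6.30

d = 732 ly / 3.26 = 224.5 pc
5 log₁₀(d/10 pc) = 5 log₁₀(224.5) − 5 = 6.756
M = m − 5 log₁₀(d/10) = 13.06 − 6.756 = 6.304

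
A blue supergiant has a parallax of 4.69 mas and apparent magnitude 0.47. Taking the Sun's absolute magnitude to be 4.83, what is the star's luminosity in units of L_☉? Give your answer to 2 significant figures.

L/L_☉ ≈ 25000

d = 1/p = 1000/4.69 mas = 213.2 pc
M = m − 5 log₁₀ d + 5 = 0.47 − 5·2.3288 + 5 = -6.174
M − M_☉ = -6.174 − 4.83 = -11.004
L/L_☉ = 10^(−0.4 × -11.004) = 25210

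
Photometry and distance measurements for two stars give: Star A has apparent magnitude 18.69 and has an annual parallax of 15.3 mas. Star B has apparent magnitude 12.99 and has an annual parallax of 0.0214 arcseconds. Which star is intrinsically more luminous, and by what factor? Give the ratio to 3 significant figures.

Star B is more luminous, by a factor of 97.4.

Star A: p = 15.3 mas = 0.0153″ → d = 1/p = 65.36 pc
Star A: M = m − 5 log₁₀ d + 5 = 18.69 − 5·1.8153 + 5 = 14.613
Star B: d = 1/p = 1/0.0214″ = 46.73 pc
Star B: M = m − 5 log₁₀ d + 5 = 12.99 − 5·1.6696 + 5 = 9.642
ΔM = M_A − M_B = 14.613 − (9.642) = 4.971; smaller M is more luminous → Star B.
L ratio = 10^(0.4 |ΔM|) = 10^1.989 = 97.40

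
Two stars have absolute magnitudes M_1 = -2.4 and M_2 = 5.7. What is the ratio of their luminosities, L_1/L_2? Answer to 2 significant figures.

L_1/L_2 ≈ 1700

ΔM = M_1 − M_2 = -8.1
L_1/L_2 = 10^(−0.4 ΔM) = 10^3.240 = 1738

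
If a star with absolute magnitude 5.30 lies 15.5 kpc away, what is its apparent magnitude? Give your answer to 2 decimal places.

d = 15.5 kpc = 15500 pc
m = M + 5 log₁₀ d − 5 = 5.30 + 5·4.1903 − 5 = 21.252

m ≈ 21.25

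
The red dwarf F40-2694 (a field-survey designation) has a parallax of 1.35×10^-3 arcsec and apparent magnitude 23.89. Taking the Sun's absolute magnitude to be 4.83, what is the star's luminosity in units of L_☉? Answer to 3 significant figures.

L/L_☉ ≈ 1.30×10^-4

d = 1/p = 1/1.35×10^-3″ = 740.7 pc
M = m − 5 log₁₀ d + 5 = 23.89 − 5·2.8697 + 5 = 14.542
M − M_☉ = 14.542 − 4.83 = 9.712
L/L_☉ = 10^(−0.4 × 9.712) = 1.304×10^-4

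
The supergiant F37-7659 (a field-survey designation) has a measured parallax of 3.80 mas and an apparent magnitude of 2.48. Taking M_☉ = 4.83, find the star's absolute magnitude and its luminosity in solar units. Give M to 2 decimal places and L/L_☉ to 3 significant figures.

d = 1/p = 1000/3.80 mas = 263.2 pc
M = m − 5 log₁₀ d + 5 = 2.48 − 5·2.4202 + 5 = -4.621
M − M_☉ = -4.621 − 4.83 = -9.451
L/L_☉ = 10^(−0.4 × -9.451) = 6032

M ≈ -4.62; L/L_☉ ≈ 6030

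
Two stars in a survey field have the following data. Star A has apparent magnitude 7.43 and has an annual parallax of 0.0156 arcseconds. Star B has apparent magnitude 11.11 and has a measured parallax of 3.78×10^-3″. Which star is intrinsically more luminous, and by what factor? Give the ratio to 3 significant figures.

Star A: d = 1/p = 1/0.0156″ = 64.10 pc
Star A: M = m − 5 log₁₀ d + 5 = 7.43 − 5·1.8069 + 5 = 3.396
Star B: d = 1/p = 1/3.78×10^-3″ = 264.6 pc
Star B: M = m − 5 log₁₀ d + 5 = 11.11 − 5·2.4225 + 5 = 3.997
ΔM = M_A − M_B = 3.396 − (3.997) = -0.602; smaller M is more luminous → Star A.
L ratio = 10^(0.4 |ΔM|) = 10^0.241 = 1.741

Star A is more luminous, by a factor of 1.74.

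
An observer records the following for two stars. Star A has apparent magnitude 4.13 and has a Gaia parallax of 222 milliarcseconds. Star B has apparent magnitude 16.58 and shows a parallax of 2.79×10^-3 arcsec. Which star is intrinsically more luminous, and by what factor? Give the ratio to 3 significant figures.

Star A: p = 222 mas = 0.222″ → d = 1/p = 4.505 pc
Star A: M = m − 5 log₁₀ d + 5 = 4.13 − 5·0.6536 + 5 = 5.862
Star B: d = 1/p = 1/2.79×10^-3″ = 358.4 pc
Star B: M = m − 5 log₁₀ d + 5 = 16.58 − 5·2.5544 + 5 = 8.808
ΔM = M_A − M_B = 5.862 − (8.808) = -2.946; smaller M is more luminous → Star A.
L ratio = 10^(0.4 |ΔM|) = 10^1.179 = 15.08

Star A is more luminous, by a factor of 15.1.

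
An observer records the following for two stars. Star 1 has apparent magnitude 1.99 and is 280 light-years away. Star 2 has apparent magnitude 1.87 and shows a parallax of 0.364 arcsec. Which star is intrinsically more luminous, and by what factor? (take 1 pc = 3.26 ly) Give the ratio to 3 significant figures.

Star 1: d = 280 ly / 3.26 = 85.89 pc
Star 1: M = m − 5 log₁₀ d + 5 = 1.99 − 5·1.9339 + 5 = -2.680
Star 2: d = 1/p = 1/0.364″ = 2.747 pc
Star 2: M = m − 5 log₁₀ d + 5 = 1.87 − 5·0.4389 + 5 = 4.676
ΔM = M_1 − M_2 = -2.680 − (4.676) = -7.355; smaller M is more luminous → Star 1.
L ratio = 10^(0.4 |ΔM|) = 10^2.942 = 875.2

Star 1 is more luminous, by a factor of 875.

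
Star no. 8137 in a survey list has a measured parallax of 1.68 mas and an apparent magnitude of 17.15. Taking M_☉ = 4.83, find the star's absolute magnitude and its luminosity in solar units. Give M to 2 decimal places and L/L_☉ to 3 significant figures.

M ≈ 8.28; L/L_☉ ≈ 0.0418

d = 1/p = 1000/1.68 mas = 595.2 pc
M = m − 5 log₁₀ d + 5 = 17.15 − 5·2.7747 + 5 = 8.277
M − M_☉ = 8.277 − 4.83 = 3.447
L/L_☉ = 10^(−0.4 × 3.447) = 0.04182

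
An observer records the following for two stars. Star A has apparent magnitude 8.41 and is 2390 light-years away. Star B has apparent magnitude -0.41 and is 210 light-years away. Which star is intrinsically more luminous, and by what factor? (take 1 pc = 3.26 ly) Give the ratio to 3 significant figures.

Star B is more luminous, by a factor of 26.0.

Star A: d = 2390 ly / 3.26 = 733.1 pc
Star A: M = m − 5 log₁₀ d + 5 = 8.41 − 5·2.8652 + 5 = -0.916
Star B: d = 210 ly / 3.26 = 64.42 pc
Star B: M = m − 5 log₁₀ d + 5 = -0.41 − 5·1.8090 + 5 = -4.455
ΔM = M_A − M_B = -0.916 − (-4.455) = 3.539; smaller M is more luminous → Star B.
L ratio = 10^(0.4 |ΔM|) = 10^1.416 = 26.04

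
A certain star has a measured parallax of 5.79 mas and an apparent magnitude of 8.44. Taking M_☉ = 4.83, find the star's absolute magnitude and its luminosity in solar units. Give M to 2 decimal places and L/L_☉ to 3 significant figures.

M ≈ 2.25; L/L_☉ ≈ 10.7

d = 1/p = 1000/5.79 mas = 172.7 pc
M = m − 5 log₁₀ d + 5 = 8.44 − 5·2.2373 + 5 = 2.253
M − M_☉ = 2.253 − 4.83 = -2.577
L/L_☉ = 10^(−0.4 × -2.577) = 10.73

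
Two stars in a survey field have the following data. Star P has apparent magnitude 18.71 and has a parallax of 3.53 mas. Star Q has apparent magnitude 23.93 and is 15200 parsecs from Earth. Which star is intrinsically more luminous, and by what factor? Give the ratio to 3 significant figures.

Star P: p = 3.53 mas = 3.53×10^-3″ → d = 1/p = 283.3 pc
Star P: M = m − 5 log₁₀ d + 5 = 18.71 − 5·2.4522 + 5 = 11.449
Star Q: M = m − 5 log₁₀ d + 5 = 23.93 − 5·4.1818 + 5 = 8.021
ΔM = M_P − M_Q = 11.449 − (8.021) = 3.428; smaller M is more luminous → Star Q.
L ratio = 10^(0.4 |ΔM|) = 10^1.371 = 23.51

Star Q is more luminous, by a factor of 23.5.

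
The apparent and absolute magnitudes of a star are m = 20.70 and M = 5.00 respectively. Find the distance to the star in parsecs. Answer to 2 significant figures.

Distance modulus: m − M = 20.70 − (5.00) = 15.700
m − M = 5 log₁₀ d − 5
log₁₀ d = (m − M)/5 + 1 = 4.1400
d = 10^4.1400 = 13800 pc

d ≈ 14000 pc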